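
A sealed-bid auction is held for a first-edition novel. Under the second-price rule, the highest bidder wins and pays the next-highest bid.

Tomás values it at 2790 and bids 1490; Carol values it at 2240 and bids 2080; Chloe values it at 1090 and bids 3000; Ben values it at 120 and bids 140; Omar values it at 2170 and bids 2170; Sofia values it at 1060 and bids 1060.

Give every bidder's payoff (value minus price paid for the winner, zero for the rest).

Ranking the bids: Chloe 3000; Omar 2170; Carol 2080; Tomás 1490; Sofia 1060; Ben 140.
Chloe has the top bid and wins; the price is the second-highest bid, 2170.
Chloe's payoff = 1090 − 2170 = -1080. All other bidders lose, so their payoff is 0.

Payoffs: Tomás 0, Carol 0, Chloe -1080, Ben 0, Omar 0, Sofia 0.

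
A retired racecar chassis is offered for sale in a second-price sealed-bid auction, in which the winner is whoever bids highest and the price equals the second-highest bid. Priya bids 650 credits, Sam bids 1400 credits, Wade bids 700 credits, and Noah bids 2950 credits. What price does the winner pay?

The winner pays 1400 credits.

Bids in descending order: Noah 2950 credits, then Sam 1400 credits, then Wade 700 credits, then Priya 650 credits.
Noah is the highest bidder, so Noah wins.
Under the second-price rule, the price is the second-highest bid: 1400 credits.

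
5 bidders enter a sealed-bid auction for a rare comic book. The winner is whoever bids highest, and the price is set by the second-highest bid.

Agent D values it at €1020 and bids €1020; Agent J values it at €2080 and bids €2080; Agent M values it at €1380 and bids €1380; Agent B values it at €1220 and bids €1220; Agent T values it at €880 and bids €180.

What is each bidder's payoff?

Ranking the bids: Agent J €2080; Agent M €1380; Agent B €1220; Agent D €1020; Agent T €180.
Agent J has the top bid and wins; the price is the second-highest bid, €1380.
Agent J's payoff = €2080 − €1380 = €700. All other bidders lose, so their payoff is 0.

Payoffs: Agent D €0, Agent J €700, Agent M €0, Agent B €0, Agent T €0.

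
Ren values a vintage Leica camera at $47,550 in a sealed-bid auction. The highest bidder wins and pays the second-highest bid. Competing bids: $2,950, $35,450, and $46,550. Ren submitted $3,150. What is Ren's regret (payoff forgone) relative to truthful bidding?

$1,000

The highest competing bid is $46,550.
Bidding truthfully at $47,550: Ren has the top bid, wins, and pays the second-highest bid $46,550. Payoff = $47,550 − $46,550 = $1,000.
Bidding $3,150: the top bid is $46,550 (a rival), so Ren loses. Payoff = $0.
Regret = truthful payoff − actual payoff = $1,000 − $0 = $1,000.
This is the dominant-strategy logic: truthful bidding weakly beats any alternative.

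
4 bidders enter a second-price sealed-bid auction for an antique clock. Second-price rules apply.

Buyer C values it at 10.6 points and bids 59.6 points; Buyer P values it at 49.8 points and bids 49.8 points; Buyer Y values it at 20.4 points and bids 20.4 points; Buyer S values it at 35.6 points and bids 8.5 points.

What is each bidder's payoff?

Ordered from highest: Buyer C 59.6 points, then Buyer P 49.8 points, then Buyer Y 20.4 points, then Buyer S 8.5 points.
Buyer C has the top bid and wins; the price is the second-highest bid, 49.8 points.
Buyer C's payoff = 10.6 points − 49.8 points = -39.2 points. All other bidders lose, so their payoff is 0.

Payoffs: Buyer C -39.2 points, Buyer P 0.0 points, Buyer Y 0.0 points, Buyer S 0.0 points.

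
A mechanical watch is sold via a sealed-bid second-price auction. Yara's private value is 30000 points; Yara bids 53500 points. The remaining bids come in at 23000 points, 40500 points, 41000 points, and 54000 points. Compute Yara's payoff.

0 points

Highest competing bid: 54000 points.
Yara's bid 53500 points is not the highest, so Yara loses, pays nothing, and earns zero payoff.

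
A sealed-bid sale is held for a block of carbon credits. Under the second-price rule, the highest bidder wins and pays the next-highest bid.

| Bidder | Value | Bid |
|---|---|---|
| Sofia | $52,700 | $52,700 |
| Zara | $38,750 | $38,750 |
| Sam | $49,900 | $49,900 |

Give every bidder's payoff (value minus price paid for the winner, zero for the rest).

Payoffs: Sofia $2,800, Zara $0, Sam $0.

Ordered from highest: Sofia $52,700 > Sam $49,900 > Zara $38,750.
Sofia has the top bid and wins; the price is the second-highest bid, $49,900.
Sofia's payoff = $52,700 − $49,900 = $2,800. All other bidders lose, so their payoff is 0.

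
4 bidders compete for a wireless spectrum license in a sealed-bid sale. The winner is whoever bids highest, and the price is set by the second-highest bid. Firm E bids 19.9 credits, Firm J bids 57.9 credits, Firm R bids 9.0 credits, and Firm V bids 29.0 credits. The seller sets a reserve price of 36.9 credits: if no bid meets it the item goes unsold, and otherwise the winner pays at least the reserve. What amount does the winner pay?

Ordered from highest: Firm J 57.9 credits > Firm V 29.0 credits > Firm E 19.9 credits > Firm R 9.0 credits.
Firm J has the highest bid, so Firm J wins.
The second-highest bid is 29.0 credits, but the reserve 36.9 credits is higher, so the price is the reserve.

The winner pays 36.9 credits.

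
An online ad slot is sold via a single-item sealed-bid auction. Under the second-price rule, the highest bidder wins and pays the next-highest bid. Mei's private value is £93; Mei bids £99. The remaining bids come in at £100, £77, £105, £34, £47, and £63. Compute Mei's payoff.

Payoff = £0.

Highest competing bid: £105.
Mei's bid £99 is not the highest, so Mei loses, pays nothing, and earns zero payoff.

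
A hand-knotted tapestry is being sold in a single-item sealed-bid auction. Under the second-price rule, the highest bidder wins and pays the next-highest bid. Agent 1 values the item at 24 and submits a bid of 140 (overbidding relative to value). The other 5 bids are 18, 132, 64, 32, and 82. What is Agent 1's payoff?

Highest competing bid: 132.
Agent 1's bid 140 is the highest overall, so Agent 1 wins and pays the second-highest bid, 132.
Payoff = value − price = 24 − 132 = -108.
Overbidding won the item at a price above value — truthful bidding would have avoided this loss.

The bidder's payoff: -108.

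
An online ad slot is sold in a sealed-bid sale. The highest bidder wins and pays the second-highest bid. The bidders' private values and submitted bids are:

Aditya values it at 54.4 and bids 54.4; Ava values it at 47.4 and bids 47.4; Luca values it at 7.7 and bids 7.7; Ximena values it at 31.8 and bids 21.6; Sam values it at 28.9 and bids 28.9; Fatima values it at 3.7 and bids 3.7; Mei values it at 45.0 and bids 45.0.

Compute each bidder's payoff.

Ranking the bids: Aditya 54.4; Ava 47.4; Mei 45.0; Sam 28.9; Ximena 21.6; Luca 7.7; Fatima 3.7.
Aditya has the top bid and wins; the price is the second-highest bid, 47.4.
Aditya's payoff = 54.4 − 47.4 = 7.0. All other bidders lose, so their payoff is 0.

Aditya 7.0, Ava 0.0, Luca 0.0, Ximena 0.0, Sam 0.0, Fatima 0.0, Mei 0.0.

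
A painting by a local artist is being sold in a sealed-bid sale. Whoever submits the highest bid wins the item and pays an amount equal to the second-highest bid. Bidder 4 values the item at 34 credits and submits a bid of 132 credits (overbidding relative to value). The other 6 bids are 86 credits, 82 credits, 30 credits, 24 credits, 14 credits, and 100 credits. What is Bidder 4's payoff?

Payoff = -66 credits.

Highest competing bid: 100 credits.
Bidder 4's bid 132 credits is the highest overall, so Bidder 4 wins and pays the second-highest bid, 100 credits.
Payoff = value − price = 34 credits − 100 credits = -66 credits.
Overbidding won the item at a price above value — truthful bidding would have avoided this loss.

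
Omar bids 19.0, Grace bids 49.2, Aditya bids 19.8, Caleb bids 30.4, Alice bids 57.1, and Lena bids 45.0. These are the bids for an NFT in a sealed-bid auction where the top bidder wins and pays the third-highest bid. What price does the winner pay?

The winner pays 45.0.

Ordered from highest: Alice 57.1; Grace 49.2; Lena 45.0; Caleb 30.4; Aditya 19.8; Omar 19.0.
Alice is the highest bidder, so Alice wins.
Under the third-price rule, the price is the third-highest bid: 45.0.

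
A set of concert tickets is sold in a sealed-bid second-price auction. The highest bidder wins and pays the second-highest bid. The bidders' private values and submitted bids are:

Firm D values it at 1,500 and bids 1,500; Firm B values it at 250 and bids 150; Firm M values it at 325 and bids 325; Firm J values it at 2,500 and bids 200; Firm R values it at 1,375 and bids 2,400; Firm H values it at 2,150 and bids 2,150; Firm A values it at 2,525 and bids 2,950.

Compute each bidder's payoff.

Firm D 0, Firm B 0, Firm M 0, Firm J 0, Firm R 0, Firm H 0, Firm A 125.

Bids in descending order: Firm A 2,950, then Firm R 2,400, then Firm H 2,150, then Firm D 1,500, then Firm M 325, then Firm J 200, then Firm B 150.
Firm A has the top bid and wins; the price is the second-highest bid, 2,400.
Firm A's payoff = 2,525 − 2,400 = 125. All other bidders lose, so their payoff is 0.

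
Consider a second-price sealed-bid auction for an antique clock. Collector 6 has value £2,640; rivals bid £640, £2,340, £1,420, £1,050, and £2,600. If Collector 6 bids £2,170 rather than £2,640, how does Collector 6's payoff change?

Change in payoff: -£40.

The highest competing bid is £2,600.
Bidding truthfully at £2,640: Collector 6 has the top bid, wins, and pays the second-highest bid £2,600. Payoff = £2,640 − £2,600 = £40.
Bidding £2,170: the top bid is £2,600 (a rival), so Collector 6 loses. Payoff = £0.
Change = £0 − £40 = -£40.
This is the dominant-strategy logic: truthful bidding weakly beats any alternative.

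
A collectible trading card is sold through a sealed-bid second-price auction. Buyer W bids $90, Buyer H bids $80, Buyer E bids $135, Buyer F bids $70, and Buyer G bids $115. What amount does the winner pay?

The winner pays $115.

Bids in descending order: Buyer E $135 > Buyer G $115 > Buyer W $90 > Buyer H $80 > Buyer F $70.
Buyer E has the highest bid, so Buyer E wins.
The second-highest bid is $115, so that is what Buyer E pays.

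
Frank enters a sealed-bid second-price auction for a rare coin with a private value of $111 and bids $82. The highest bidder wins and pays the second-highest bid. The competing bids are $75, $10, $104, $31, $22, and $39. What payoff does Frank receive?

Highest competing bid: $104.
Frank's bid $82 is not the highest, so Frank loses, pays nothing, and earns zero payoff.

$0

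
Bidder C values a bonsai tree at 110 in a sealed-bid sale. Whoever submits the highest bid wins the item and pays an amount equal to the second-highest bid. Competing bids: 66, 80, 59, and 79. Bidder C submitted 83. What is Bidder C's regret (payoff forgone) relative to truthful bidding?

The highest competing bid is 80.
Bidding truthfully at 110: Bidder C has the top bid, wins, and pays the second-highest bid 80. Payoff = 110 − 80 = 30.
Bidding 83: Bidder C has the top bid, wins, and pays the second-highest bid 80. Payoff = 110 − 80 = 30.
Regret = truthful payoff − actual payoff = 30 − 30 = 0.
The bid only affects whether you win, not the price — here both bids land on the same side of the top rival bid, so the deviation is payoff-neutral.

Regret: 0.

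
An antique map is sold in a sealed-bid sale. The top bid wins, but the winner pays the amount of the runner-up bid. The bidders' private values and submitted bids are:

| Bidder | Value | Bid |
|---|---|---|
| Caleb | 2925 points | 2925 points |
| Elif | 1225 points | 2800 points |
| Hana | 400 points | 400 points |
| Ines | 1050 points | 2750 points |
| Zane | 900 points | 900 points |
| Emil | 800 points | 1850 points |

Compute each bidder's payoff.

Sorted high to low: Caleb 2925 points; Elif 2800 points; Ines 2750 points; Emil 1850 points; Zane 900 points; Hana 400 points.
Caleb has the top bid and wins; the price is the second-highest bid, 2800 points.
Caleb's payoff = 2925 points − 2800 points = 125 points. All other bidders lose, so their payoff is 0.

Payoffs: Caleb 125 points, Elif 0 points, Hana 0 points, Ines 0 points, Zane 0 points, Emil 0 points.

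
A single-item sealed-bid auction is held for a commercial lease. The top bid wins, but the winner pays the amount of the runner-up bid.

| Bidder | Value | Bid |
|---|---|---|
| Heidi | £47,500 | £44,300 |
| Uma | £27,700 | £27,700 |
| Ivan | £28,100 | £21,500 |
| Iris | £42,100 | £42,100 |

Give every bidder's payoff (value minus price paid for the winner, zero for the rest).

Heidi £5,400, Uma £0, Ivan £0, Iris £0.

Sorted high to low: Heidi £44,300; Iris £42,100; Uma £27,700; Ivan £21,500.
Heidi has the top bid and wins; the price is the second-highest bid, £42,100.
Heidi's payoff = £47,500 − £42,100 = £5,400. All other bidders lose, so their payoff is 0.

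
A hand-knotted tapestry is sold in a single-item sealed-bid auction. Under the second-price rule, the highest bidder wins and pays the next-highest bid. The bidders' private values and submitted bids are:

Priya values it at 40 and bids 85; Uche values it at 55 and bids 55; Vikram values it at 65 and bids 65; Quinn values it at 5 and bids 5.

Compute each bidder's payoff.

Payoffs: Priya -25, Uche 0, Vikram 0, Quinn 0.

Ranking the bids: Priya 85, then Vikram 65, then Uche 55, then Quinn 5.
Priya has the top bid and wins; the price is the second-highest bid, 65.
Priya's payoff = 40 − 65 = -25. All other bidders lose, so their payoff is 0.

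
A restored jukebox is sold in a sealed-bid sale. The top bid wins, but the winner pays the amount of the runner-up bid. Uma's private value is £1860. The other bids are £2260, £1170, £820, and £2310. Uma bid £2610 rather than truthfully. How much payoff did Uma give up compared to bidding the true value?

Payoff forgone: £450.

The highest competing bid is £2310.
Bidding truthfully at £1860: the top bid is £2310 (a rival), so Uma loses. Payoff = £0.
Bidding £2610: Uma has the top bid, wins, and pays the second-highest bid £2310. Payoff = £1860 − £2310 = -£450.
Regret = truthful payoff − actual payoff = £0 − -£450 = £450.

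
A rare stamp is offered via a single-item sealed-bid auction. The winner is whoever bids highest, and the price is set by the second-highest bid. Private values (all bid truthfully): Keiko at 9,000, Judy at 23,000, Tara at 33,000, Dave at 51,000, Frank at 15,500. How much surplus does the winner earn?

Ranking the bids: Dave 51,000 > Tara 33,000 > Judy 23,000 > Frank 15,500 > Keiko 9,000.
Dave wins with the top bid and pays the second-highest, 33,000.
Surplus = 51,000 − 33,000 = 18,000.

18,000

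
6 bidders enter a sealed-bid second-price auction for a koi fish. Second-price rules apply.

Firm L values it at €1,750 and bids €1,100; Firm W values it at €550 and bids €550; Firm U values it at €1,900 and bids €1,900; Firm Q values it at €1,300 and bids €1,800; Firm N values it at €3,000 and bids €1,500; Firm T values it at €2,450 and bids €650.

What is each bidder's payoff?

Payoffs: Firm L €0, Firm W €0, Firm U €100, Firm Q €0, Firm N €0, Firm T €0.

Ranking the bids: Firm U €1,900 > Firm Q €1,800 > Firm N €1,500 > Firm L €1,100 > Firm T €650 > Firm W €550.
Firm U has the top bid and wins; the price is the second-highest bid, €1,800.
Firm U's payoff = €1,900 − €1,800 = €100. All other bidders lose, so their payoff is 0.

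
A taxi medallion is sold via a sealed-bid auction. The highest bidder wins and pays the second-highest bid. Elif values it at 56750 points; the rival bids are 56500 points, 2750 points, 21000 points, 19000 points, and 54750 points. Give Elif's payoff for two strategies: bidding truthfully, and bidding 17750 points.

The highest competing bid is 56500 points.
Bidding truthfully at 56750 points: Elif has the top bid, wins, and pays the second-highest bid 56500 points. Payoff = 56750 points − 56500 points = 250 points.
Bidding 17750 points: the top bid is 56500 points (a rival), so Elif loses. Payoff = 0 points.
Deviating from a truthful bid can only lose payoff in a second-price auction — never gain.

(a) 250 points  (b) 0 points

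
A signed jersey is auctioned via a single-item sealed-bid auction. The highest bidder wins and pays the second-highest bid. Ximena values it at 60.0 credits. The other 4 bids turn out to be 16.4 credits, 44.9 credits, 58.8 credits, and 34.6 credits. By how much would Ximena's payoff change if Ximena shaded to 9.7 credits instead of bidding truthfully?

The highest competing bid is 58.8 credits.
Bidding truthfully at 60.0 credits: Ximena has the top bid, wins, and pays the second-highest bid 58.8 credits. Payoff = 60.0 credits − 58.8 credits = 1.2 credits.
Bidding 9.7 credits: the top bid is 58.8 credits (a rival), so Ximena loses. Payoff = 0.0 credits.
Change = 0.0 credits − 1.2 credits = -1.2 credits.
This is the dominant-strategy logic: truthful bidding weakly beats any alternative.

-1.2 credits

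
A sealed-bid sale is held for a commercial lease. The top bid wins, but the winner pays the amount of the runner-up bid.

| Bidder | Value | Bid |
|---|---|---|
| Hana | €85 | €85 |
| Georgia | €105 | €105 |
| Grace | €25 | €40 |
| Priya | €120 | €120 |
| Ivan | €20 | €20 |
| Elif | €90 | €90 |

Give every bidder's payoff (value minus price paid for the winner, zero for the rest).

Hana €0, Georgia €0, Grace €0, Priya €15, Ivan €0, Elif €0.

Sorted high to low: Priya €120 > Georgia €105 > Elif €90 > Hana €85 > Grace €40 > Ivan €20.
Priya has the top bid and wins; the price is the second-highest bid, €105.
Priya's payoff = €120 − €105 = €15. All other bidders lose, so their payoff is 0.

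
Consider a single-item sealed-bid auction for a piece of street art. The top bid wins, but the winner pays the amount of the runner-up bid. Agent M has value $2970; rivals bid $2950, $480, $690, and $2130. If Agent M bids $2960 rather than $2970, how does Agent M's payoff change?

The highest competing bid is $2950.
Bidding truthfully at $2970: Agent M has the top bid, wins, and pays the second-highest bid $2950. Payoff = $2970 − $2950 = $20.
Bidding $2960: Agent M has the top bid, wins, and pays the second-highest bid $2950. Payoff = $2970 − $2950 = $20.
Change = $20 − $20 = $0.
The bid only affects whether you win, not the price — here both bids land on the same side of the top rival bid, so the deviation is payoff-neutral.

Change in payoff: $0.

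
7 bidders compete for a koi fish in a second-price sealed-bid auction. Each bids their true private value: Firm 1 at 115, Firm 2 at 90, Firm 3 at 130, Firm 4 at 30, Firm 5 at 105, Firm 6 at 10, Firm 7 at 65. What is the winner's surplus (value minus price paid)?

15

Ranking the bids: Firm 3 130, then Firm 1 115, then Firm 5 105, then Firm 2 90, then Firm 7 65, then Firm 4 30, then Firm 6 10.
Firm 3 wins with the top bid and pays the second-highest, 115.
Surplus = 130 − 115 = 15.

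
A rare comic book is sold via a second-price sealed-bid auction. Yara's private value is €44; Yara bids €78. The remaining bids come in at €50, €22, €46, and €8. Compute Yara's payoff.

Highest competing bid: €50.
Yara's bid €78 is the highest overall, so Yara wins and pays the second-highest bid, €50.
Payoff = value − price = €44 − €50 = -€6.

Payoff = -€6.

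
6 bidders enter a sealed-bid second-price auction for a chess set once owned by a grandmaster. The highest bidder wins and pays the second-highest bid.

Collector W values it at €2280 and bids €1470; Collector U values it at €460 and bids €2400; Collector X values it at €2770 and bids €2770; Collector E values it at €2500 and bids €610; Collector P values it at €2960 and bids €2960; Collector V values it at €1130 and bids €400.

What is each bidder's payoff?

Bids in descending order: Collector P €2960; Collector X €2770; Collector U €2400; Collector W €1470; Collector E €610; Collector V €400.
Collector P has the top bid and wins; the price is the second-highest bid, €2770.
Collector P's payoff = €2960 − €2770 = €190. All other bidders lose, so their payoff is 0.

Payoffs: Collector W €0, Collector U €0, Collector X €0, Collector E €0, Collector P €190, Collector V €0.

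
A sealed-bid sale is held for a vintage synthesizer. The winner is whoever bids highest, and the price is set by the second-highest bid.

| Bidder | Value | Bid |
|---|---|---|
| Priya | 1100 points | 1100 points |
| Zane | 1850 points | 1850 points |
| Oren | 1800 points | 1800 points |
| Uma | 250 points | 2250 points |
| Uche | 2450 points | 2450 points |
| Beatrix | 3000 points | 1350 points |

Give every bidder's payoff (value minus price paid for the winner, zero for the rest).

Ranking the bids: Uche 2450 points, then Uma 2250 points, then Zane 1850 points, then Oren 1800 points, then Beatrix 1350 points, then Priya 1100 points.
Uche has the top bid and wins; the price is the second-highest bid, 2250 points.
Uche's payoff = 2450 points − 2250 points = 200 points. All other bidders lose, so their payoff is 0.

Payoffs: Priya 0 points, Zane 0 points, Oren 0 points, Uma 0 points, Uche 200 points, Beatrix 0 points.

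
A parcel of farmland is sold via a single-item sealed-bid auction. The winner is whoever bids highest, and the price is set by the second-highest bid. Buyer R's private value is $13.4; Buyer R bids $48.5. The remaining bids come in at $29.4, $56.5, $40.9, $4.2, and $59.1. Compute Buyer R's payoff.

Highest competing bid: $59.1.
Buyer R's bid $48.5 is not the highest, so Buyer R loses, pays nothing, and earns zero payoff.

$0.0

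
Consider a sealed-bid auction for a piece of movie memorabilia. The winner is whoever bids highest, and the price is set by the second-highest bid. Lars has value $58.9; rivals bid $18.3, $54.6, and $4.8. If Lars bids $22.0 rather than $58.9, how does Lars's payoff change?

The highest competing bid is $54.6.
Bidding truthfully at $58.9: Lars has the top bid, wins, and pays the second-highest bid $54.6. Payoff = $58.9 − $54.6 = $4.3.
Bidding $22.0: the top bid is $54.6 (a rival), so Lars loses. Payoff = $0.0.
Change = $0.0 − $4.3 = -$4.3.

Change in payoff: -$4.3.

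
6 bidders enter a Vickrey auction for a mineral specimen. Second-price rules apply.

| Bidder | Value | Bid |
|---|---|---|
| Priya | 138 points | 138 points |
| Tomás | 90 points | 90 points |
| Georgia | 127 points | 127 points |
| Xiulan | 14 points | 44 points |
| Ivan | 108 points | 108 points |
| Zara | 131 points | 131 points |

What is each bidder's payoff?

Sorted high to low: Priya 138 points, then Zara 131 points, then Georgia 127 points, then Ivan 108 points, then Tomás 90 points, then Xiulan 44 points.
Priya has the top bid and wins; the price is the second-highest bid, 131 points.
Priya's payoff = 138 points − 131 points = 7 points. All other bidders lose, so their payoff is 0.

Payoffs: Priya 7 points, Tomás 0 points, Georgia 0 points, Xiulan 0 points, Ivan 0 points, Zara 0 points.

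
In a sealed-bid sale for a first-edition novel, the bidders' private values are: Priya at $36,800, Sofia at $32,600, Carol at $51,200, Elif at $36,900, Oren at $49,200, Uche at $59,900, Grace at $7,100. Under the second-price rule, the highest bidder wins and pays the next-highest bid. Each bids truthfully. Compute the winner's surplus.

Winner's surplus: $8,700.

Sorted high to low: Uche $59,900, then Carol $51,200, then Oren $49,200, then Elif $36,900, then Priya $36,800, then Sofia $32,600, then Grace $7,100.
Uche wins with the top bid and pays the second-highest, $51,200.
Surplus = $59,900 − $51,200 = $8,700.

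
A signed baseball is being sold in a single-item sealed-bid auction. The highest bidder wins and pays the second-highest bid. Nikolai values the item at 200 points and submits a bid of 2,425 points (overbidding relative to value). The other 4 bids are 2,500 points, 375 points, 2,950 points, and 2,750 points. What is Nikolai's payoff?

Payoff = 0 points.

Highest competing bid: 2,950 points.
Nikolai's bid 2,425 points is not the highest, so Nikolai loses, pays nothing, and earns zero payoff.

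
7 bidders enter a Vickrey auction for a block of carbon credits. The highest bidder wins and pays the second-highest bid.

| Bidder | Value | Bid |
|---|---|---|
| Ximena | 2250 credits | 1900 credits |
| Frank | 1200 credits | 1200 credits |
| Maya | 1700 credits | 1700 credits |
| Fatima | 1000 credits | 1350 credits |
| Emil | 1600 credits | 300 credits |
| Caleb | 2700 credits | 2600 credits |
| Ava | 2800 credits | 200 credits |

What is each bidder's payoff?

Ximena 0 credits, Frank 0 credits, Maya 0 credits, Fatima 0 credits, Emil 0 credits, Caleb 800 credits, Ava 0 credits.

Sorted high to low: Caleb 2600 credits, then Ximena 1900 credits, then Maya 1700 credits, then Fatima 1350 credits, then Frank 1200 credits, then Emil 300 credits, then Ava 200 credits.
Caleb has the top bid and wins; the price is the second-highest bid, 1900 credits.
Caleb's payoff = 2700 credits − 1900 credits = 800 credits. All other bidders lose, so their payoff is 0.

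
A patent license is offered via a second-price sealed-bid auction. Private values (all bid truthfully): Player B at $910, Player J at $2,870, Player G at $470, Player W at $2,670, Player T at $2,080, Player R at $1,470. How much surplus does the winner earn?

Winner's surplus: $200.

Ranking the bids: Player J $2,870 > Player W $2,670 > Player T $2,080 > Player R $1,470 > Player B $910 > Player G $470.
Player J wins with the top bid and pays the second-highest, $2,670.
Surplus = $2,870 − $2,670 = $200.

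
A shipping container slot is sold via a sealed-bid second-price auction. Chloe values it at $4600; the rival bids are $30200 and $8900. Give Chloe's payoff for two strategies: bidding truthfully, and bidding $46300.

The highest competing bid is $30200.
Bidding truthfully at $4600: the top bid is $30200 (a rival), so Chloe loses. Payoff = $0.
Bidding $46300: Chloe has the top bid, wins, and pays the second-highest bid $30200. Payoff = $4600 − $30200 = -$25600.

Truthful: $0; alternative: -$25600.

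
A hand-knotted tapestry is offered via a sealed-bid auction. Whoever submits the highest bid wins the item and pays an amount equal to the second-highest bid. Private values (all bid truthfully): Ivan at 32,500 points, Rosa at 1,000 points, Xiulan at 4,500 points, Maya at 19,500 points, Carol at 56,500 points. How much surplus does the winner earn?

24,000 points

Sorted high to low: Carol 56,500 points; Ivan 32,500 points; Maya 19,500 points; Xiulan 4,500 points; Rosa 1,000 points.
Carol wins with the top bid and pays the second-highest, 32,500 points.
Surplus = 56,500 points − 32,500 points = 24,000 points.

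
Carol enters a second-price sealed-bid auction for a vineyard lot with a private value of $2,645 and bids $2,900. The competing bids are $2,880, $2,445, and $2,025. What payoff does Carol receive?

Carol's payoff: -$235.

Highest competing bid: $2,880.
Carol's bid $2,900 is the highest overall, so Carol wins and pays the second-highest bid, $2,880.
Payoff = value − price = $2,645 − $2,880 = -$235.
Overbidding won the item at a price above value — truthful bidding would have avoided this loss.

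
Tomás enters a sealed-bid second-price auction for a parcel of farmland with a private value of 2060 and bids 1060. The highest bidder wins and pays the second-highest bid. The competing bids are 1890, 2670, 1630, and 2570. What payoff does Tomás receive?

Highest competing bid: 2670.
Tomás's bid 1060 is not the highest, so Tomás loses, pays nothing, and earns zero payoff.

0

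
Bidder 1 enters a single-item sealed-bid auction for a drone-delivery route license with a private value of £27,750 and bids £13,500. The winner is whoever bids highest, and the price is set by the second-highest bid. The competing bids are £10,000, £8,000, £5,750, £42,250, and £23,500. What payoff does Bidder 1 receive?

£0

Highest competing bid: £42,250.
Bidder 1's bid £13,500 is not the highest, so Bidder 1 loses, pays nothing, and earns zero payoff.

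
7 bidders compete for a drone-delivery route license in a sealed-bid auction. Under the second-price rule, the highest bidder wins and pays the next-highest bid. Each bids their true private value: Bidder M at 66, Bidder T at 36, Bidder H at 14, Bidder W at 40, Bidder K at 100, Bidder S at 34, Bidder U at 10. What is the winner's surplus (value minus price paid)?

Winner's surplus: 34.

Bids in descending order: Bidder K 100; Bidder M 66; Bidder W 40; Bidder T 36; Bidder S 34; Bidder H 14; Bidder U 10.
Bidder K wins with the top bid and pays the second-highest, 66.
Surplus = 100 − 66 = 34.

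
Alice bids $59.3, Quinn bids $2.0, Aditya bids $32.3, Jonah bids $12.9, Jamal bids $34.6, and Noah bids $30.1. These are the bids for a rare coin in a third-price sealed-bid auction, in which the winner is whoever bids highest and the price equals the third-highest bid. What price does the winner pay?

Bids in descending order: Alice $59.3; Jamal $34.6; Aditya $32.3; Noah $30.1; Jonah $12.9; Quinn $2.0.
Alice is the highest bidder, so Alice wins.
Under the third-price rule, the price is the third-highest bid: $32.3.

$32.3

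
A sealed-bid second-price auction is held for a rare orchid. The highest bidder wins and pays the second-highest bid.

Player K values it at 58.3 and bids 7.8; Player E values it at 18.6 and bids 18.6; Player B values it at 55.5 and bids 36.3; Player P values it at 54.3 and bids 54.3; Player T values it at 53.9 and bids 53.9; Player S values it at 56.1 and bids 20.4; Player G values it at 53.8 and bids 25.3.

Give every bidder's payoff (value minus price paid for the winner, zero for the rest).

Ordered from highest: Player P 54.3 > Player T 53.9 > Player B 36.3 > Player G 25.3 > Player S 20.4 > Player E 18.6 > Player K 7.8.
Player P has the top bid and wins; the price is the second-highest bid, 53.9.
Player P's payoff = 54.3 − 53.9 = 0.4. All other bidders lose, so their payoff is 0.

Payoffs: Player K 0.0, Player E 0.0, Player B 0.0, Player P 0.4, Player T 0.0, Player S 0.0, Player G 0.0.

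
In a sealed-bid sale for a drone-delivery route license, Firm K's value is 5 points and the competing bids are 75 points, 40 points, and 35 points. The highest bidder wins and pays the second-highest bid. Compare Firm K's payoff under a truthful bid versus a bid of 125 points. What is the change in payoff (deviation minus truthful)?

The highest competing bid is 75 points.
Bidding truthfully at 5 points: the top bid is 75 points (a rival), so Firm K loses. Payoff = 0 points.
Bidding 125 points: Firm K has the top bid, wins, and pays the second-highest bid 75 points. Payoff = 5 points − 75 points = -70 points.
Change = -70 points − 0 points = -70 points.
Deviating from a truthful bid can only lose payoff in a second-price auction — never gain.

-70 points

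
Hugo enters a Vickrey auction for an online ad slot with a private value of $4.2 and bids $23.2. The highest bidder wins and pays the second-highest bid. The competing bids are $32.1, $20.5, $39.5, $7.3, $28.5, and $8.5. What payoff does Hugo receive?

Highest competing bid: $39.5.
Hugo's bid $23.2 is not the highest, so Hugo loses, pays nothing, and earns zero payoff.

Payoff = $0.0.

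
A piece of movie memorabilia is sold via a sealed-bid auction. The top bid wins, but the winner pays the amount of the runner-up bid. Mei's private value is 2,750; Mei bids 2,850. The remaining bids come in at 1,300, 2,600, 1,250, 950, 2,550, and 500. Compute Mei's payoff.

Mei's payoff: 150.

Highest competing bid: 2,600.
Mei's bid 2,850 is the highest overall, so Mei wins and pays the second-highest bid, 2,600.
Payoff = value − price = 2,750 − 2,600 = 150.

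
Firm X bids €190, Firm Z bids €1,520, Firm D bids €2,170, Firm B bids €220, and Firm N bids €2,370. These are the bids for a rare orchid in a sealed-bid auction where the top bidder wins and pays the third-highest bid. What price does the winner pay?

Ordered from highest: Firm N €2,370; Firm D €2,170; Firm Z €1,520; Firm B €220; Firm X €190.
Firm N is the highest bidder, so Firm N wins.
Under the third-price rule, the price is the third-highest bid: €1,520.

The winner pays €1,520.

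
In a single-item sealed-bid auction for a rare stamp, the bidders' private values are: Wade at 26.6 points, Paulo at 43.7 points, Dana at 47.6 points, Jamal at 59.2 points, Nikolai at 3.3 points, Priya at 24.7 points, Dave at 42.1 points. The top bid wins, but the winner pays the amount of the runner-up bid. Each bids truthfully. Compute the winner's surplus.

Ordered from highest: Jamal 59.2 points; Dana 47.6 points; Paulo 43.7 points; Dave 42.1 points; Wade 26.6 points; Priya 24.7 points; Nikolai 3.3 points.
Jamal wins with the top bid and pays the second-highest, 47.6 points.
Surplus = 59.2 points − 47.6 points = 11.6 points.

11.6 points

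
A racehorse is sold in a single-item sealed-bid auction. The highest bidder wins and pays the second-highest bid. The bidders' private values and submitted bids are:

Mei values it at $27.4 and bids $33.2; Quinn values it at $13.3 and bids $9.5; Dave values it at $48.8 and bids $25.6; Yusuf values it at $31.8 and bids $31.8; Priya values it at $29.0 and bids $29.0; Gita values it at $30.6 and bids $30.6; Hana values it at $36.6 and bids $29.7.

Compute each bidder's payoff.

Ranking the bids: Mei $33.2, then Yusuf $31.8, then Gita $30.6, then Hana $29.7, then Priya $29.0, then Dave $25.6, then Quinn $9.5.
Mei has the top bid and wins; the price is the second-highest bid, $31.8.
Mei's payoff = $27.4 − $31.8 = -$4.4. All other bidders lose, so their payoff is 0.

Payoffs: Mei -$4.4, Quinn $0.0, Dave $0.0, Yusuf $0.0, Priya $0.0, Gita $0.0, Hana $0.0.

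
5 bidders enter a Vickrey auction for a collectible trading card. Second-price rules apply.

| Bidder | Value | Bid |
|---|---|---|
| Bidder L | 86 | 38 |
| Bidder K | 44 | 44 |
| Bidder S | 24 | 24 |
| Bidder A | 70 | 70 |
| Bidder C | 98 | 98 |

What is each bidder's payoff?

Payoffs: Bidder L 0, Bidder K 0, Bidder S 0, Bidder A 0, Bidder C 28.

Bids in descending order: Bidder C 98, then Bidder A 70, then Bidder K 44, then Bidder L 38, then Bidder S 24.
Bidder C has the top bid and wins; the price is the second-highest bid, 70.
Bidder C's payoff = 98 − 70 = 28. All other bidders lose, so their payoff is 0.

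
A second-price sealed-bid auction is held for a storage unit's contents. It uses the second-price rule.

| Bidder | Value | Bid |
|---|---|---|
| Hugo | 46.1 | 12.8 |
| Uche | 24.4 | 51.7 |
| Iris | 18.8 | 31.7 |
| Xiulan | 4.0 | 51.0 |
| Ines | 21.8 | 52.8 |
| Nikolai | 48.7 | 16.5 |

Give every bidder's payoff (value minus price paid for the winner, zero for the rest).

Payoffs: Hugo 0.0, Uche 0.0, Iris 0.0, Xiulan 0.0, Ines -29.9, Nikolai 0.0.

Ordered from highest: Ines 52.8; Uche 51.7; Xiulan 51.0; Iris 31.7; Nikolai 16.5; Hugo 12.8.
Ines has the top bid and wins; the price is the second-highest bid, 51.7.
Ines's payoff = 21.8 − 51.7 = -29.9. All other bidders lose, so their payoff is 0.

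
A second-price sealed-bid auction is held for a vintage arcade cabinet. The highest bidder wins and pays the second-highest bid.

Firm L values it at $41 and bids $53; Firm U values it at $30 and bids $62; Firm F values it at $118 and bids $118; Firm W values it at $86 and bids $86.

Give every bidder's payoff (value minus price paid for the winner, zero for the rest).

Sorted high to low: Firm F $118, then Firm W $86, then Firm U $62, then Firm L $53.
Firm F has the top bid and wins; the price is the second-highest bid, $86.
Firm F's payoff = $118 − $86 = $32. All other bidders lose, so their payoff is 0.

Payoffs: Firm L $0, Firm U $0, Firm F $32, Firm W $0.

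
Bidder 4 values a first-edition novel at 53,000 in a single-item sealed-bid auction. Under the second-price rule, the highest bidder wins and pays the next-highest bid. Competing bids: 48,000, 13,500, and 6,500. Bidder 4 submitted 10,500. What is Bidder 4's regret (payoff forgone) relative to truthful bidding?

Payoff forgone: 5,000.

The highest competing bid is 48,000.
Bidding truthfully at 53,000: Bidder 4 has the top bid, wins, and pays the second-highest bid 48,000. Payoff = 53,000 − 48,000 = 5,000.
Bidding 10,500: the top bid is 48,000 (a rival), so Bidder 4 loses. Payoff = 0.
Regret = truthful payoff − actual payoff = 5,000 − 0 = 5,000.
This is the dominant-strategy logic: truthful bidding weakly beats any alternative.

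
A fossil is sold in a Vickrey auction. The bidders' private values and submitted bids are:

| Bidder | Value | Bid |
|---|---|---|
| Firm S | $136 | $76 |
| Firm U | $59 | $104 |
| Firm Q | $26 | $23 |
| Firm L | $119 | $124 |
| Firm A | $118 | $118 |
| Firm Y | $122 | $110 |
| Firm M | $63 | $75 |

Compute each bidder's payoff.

Payoffs: Firm S $0, Firm U $0, Firm Q $0, Firm L $1, Firm A $0, Firm Y $0, Firm M $0.

Ranking the bids: Firm L $124 > Firm A $118 > Firm Y $110 > Firm U $104 > Firm S $76 > Firm M $75 > Firm Q $23.
Firm L has the top bid and wins; the price is the second-highest bid, $118.
Firm L's payoff = $119 − $118 = $1. All other bidders lose, so their payoff is 0.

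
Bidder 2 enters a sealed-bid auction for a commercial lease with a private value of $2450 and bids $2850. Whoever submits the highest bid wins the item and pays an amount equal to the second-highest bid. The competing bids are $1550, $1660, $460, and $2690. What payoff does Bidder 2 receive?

Payoff = -$240.

Highest competing bid: $2690.
Bidder 2's bid $2850 is the highest overall, so Bidder 2 wins and pays the second-highest bid, $2690.
Payoff = value − price = $2450 − $2690 = -$240.
Overbidding won the item at a price above value — truthful bidding would have avoided this loss.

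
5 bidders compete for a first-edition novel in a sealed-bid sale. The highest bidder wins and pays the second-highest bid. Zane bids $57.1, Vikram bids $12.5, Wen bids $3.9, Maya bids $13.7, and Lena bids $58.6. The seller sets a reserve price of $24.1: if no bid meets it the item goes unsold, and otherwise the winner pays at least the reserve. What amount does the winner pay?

Ranking the bids: Lena $58.6, then Zane $57.1, then Maya $13.7, then Vikram $12.5, then Wen $3.9.
Lena has the highest bid, so Lena wins.
The second-highest bid is $57.1, which exceeds the reserve, so that sets the price.

$57.1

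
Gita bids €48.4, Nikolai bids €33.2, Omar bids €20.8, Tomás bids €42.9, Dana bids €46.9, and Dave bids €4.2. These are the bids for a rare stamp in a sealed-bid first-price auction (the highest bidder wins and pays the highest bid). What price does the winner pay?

Ranking the bids: Gita €48.4, then Dana €46.9, then Tomás €42.9, then Nikolai €33.2, then Omar €20.8, then Dave €4.2.
Gita is the highest bidder, so Gita wins.
Under the first-price rule, the price is the highest bid: €48.4.

The winner pays €48.4.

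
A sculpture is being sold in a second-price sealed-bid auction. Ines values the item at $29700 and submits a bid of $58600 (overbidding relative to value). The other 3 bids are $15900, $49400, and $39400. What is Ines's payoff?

Highest competing bid: $49400.
Ines's bid $58600 is the highest overall, so Ines wins and pays the second-highest bid, $49400.
Payoff = value − price = $29700 − $49400 = -$19700.

-$19700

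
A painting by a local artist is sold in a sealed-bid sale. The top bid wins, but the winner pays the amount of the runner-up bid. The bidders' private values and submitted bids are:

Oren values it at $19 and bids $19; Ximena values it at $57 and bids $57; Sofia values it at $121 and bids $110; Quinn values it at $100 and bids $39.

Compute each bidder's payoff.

Oren $0, Ximena $0, Sofia $64, Quinn $0.

Bids in descending order: Sofia $110 > Ximena $57 > Quinn $39 > Oren $19.
Sofia has the top bid and wins; the price is the second-highest bid, $57.
Sofia's payoff = $121 − $57 = $64. All other bidders lose, so their payoff is 0.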